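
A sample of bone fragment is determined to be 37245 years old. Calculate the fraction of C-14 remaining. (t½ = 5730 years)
N/N₀ = (1/2)^(t/t½) = 0.01105 = 1.1%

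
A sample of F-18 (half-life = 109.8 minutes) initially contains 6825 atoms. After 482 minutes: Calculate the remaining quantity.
N = N₀(1/2)^(t/t½) = 325.6 atoms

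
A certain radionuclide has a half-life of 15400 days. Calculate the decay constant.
λ = ln(2)/t½ = 4.501e-5 day⁻¹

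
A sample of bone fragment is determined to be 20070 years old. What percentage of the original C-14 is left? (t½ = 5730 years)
N/N₀ = (1/2)^(t/t½) = 0.08823 = 8.82%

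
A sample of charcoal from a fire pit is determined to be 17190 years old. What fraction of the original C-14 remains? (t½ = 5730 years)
N/N₀ = (1/2)^(t/t½) = 0.125 = 12.5%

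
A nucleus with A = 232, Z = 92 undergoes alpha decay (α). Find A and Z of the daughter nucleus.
Daughter: A = 228, Z = 90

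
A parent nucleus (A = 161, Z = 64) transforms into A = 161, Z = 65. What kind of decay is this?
ΔA = 0, ΔZ = +1 ⇒ beta-minus decay (β⁻)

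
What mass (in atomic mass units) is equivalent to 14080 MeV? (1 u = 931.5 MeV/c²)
m = E/c² = 15.12 u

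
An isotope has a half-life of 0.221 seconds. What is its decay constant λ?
λ = ln(2)/t½ = 3.136 second⁻¹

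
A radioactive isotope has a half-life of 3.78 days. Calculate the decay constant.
λ = ln(2)/t½ = 0.1834 day⁻¹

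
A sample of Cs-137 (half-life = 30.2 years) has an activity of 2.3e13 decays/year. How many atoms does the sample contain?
N = A/λ = 1.002e15 atoms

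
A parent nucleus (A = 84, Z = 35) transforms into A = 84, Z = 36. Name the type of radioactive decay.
ΔA = 0, ΔZ = +1 ⇒ beta-minus decay (β⁻)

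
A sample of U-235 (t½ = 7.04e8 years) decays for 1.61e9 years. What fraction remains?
N/N₀ = (1/2)^(t/t½) = 0.2049 = 20.5%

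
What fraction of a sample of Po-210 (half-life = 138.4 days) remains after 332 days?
N/N₀ = (1/2)^(t/t½) = 0.1896 = 19%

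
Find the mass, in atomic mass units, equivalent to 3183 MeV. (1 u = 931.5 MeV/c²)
m = E/c² = 3.417 u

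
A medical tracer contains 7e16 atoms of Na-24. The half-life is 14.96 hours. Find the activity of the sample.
A = λN = 3.243e15 decays/hour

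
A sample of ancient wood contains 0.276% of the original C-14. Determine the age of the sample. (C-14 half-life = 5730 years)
Age = t½ × log₂(1/ratio) = 48710 years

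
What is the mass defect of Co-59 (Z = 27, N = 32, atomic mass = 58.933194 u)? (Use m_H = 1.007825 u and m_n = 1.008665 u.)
Δm = Z·m_H + N·m_n − M = 0.5554 u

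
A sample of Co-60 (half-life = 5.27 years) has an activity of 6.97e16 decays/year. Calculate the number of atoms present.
N = A/λ = 5.299e17 atoms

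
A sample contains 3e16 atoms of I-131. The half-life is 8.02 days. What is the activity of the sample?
A = λN = 2.593e15 decays/day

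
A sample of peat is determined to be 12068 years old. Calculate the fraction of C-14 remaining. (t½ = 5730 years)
N/N₀ = (1/2)^(t/t½) = 0.2323 = 23.2%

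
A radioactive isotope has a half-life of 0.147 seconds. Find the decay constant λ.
λ = ln(2)/t½ = 4.715 second⁻¹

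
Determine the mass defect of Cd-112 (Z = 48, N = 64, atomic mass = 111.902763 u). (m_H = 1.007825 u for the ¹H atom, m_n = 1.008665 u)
Δm = Z·m_H + N·m_n − M = 1.027 u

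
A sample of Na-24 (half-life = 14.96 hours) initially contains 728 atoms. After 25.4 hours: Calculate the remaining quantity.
N = N₀(1/2)^(t/t½) = 224.4 atoms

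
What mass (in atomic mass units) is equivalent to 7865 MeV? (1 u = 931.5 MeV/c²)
m = E/c² = 8.443 u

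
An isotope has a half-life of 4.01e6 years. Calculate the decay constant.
λ = ln(2)/t½ = 1.729e-7 year⁻¹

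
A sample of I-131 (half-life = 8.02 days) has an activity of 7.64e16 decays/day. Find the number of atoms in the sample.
N = A/λ = 8.84e17 atoms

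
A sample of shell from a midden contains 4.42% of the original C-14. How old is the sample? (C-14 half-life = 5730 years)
Age = t½ × log₂(1/ratio) = 25780 years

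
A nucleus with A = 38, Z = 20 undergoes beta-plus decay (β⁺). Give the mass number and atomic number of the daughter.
Daughter: A = 38, Z = 19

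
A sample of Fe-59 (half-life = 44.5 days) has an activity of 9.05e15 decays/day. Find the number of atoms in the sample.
N = A/λ = 5.81e17 atoms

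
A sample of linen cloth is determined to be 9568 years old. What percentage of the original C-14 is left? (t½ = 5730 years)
N/N₀ = (1/2)^(t/t½) = 0.3143 = 31.4%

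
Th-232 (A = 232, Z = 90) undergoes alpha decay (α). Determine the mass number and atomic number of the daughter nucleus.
Daughter: A = 228, Z = 88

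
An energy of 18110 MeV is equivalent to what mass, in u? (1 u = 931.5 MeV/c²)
m = E/c² = 19.44 u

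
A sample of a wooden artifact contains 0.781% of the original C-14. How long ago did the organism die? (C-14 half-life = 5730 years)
Age = t½ × log₂(1/ratio) = 40110 years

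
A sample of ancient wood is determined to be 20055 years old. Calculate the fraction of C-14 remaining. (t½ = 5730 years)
N/N₀ = (1/2)^(t/t½) = 0.08839 = 8.84%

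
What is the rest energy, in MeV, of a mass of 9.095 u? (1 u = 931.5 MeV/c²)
E = mc² = 8472 MeV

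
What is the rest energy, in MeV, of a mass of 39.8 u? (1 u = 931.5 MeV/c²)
E = mc² = 37070 MeV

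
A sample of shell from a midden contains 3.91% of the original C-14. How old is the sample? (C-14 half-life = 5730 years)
Age = t½ × log₂(1/ratio) = 26800 years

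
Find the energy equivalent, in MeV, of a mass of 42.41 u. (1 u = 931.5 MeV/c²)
E = mc² = 39500 MeV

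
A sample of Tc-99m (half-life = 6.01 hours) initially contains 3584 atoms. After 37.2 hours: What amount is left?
N = N₀(1/2)^(t/t½) = 49.1 atoms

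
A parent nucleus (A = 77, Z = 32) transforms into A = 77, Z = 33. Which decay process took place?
ΔA = 0, ΔZ = +1 ⇒ beta-minus decay (β⁻)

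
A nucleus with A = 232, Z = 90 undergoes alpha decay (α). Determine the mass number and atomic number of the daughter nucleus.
Daughter: A = 228, Z = 88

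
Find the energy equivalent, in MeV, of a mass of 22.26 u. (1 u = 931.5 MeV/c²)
E = mc² = 20740 MeV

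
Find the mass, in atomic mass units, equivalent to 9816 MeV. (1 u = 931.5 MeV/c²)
m = E/c² = 10.54 u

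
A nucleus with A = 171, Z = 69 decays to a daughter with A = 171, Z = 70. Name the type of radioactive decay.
ΔA = 0, ΔZ = +1 ⇒ beta-minus decay (β⁻)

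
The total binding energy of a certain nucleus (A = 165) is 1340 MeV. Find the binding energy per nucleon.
B.E./A = 1340/165 = 8.121 MeV/nucleon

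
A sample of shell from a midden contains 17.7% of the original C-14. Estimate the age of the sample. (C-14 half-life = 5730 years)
Age = t½ × log₂(1/ratio) = 14310 years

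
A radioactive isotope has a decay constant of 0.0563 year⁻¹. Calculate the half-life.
t½ = ln(2)/λ = 12.31 years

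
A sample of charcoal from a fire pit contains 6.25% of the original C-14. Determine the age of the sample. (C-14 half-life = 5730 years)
Age = t½ × log₂(1/ratio) = 22920 years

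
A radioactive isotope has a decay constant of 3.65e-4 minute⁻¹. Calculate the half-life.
t½ = ln(2)/λ = 1899 minutes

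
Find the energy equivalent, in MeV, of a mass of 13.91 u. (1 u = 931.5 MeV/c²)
E = mc² = 12960 MeV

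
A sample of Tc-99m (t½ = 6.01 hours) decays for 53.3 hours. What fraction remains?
N/N₀ = (1/2)^(t/t½) = 0.002139 = 0.214%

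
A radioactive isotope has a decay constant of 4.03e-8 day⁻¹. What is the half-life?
t½ = ln(2)/λ = 1.72e7 days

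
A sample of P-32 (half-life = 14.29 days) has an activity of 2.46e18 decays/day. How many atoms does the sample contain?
N = A/λ = 5.072e19 atoms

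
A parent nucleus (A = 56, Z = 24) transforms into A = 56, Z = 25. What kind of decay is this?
ΔA = 0, ΔZ = +1 ⇒ beta-minus decay (β⁻)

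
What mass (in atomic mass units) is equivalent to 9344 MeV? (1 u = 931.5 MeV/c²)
m = E/c² = 10.03 u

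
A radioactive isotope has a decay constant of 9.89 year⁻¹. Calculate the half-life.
t½ = ln(2)/λ = 0.07009 years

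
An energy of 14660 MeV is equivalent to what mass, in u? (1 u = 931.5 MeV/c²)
m = E/c² = 15.74 u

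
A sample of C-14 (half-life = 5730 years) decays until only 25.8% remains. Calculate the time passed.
t = t½ × log₂(N₀/N) = 11200 years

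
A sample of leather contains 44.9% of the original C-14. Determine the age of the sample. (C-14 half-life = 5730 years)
Age = t½ × log₂(1/ratio) = 6619 years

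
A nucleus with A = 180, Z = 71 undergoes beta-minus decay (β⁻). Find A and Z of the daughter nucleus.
Daughter: A = 180, Z = 72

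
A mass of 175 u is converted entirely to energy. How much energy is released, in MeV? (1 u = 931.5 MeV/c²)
E = mc² = 1.63e5 MeV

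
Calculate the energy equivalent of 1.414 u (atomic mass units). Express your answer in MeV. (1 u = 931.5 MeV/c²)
E = mc² = 1317 MeV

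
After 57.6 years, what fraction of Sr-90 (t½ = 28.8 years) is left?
N/N₀ = (1/2)^(t/t½) = 0.25 = 25%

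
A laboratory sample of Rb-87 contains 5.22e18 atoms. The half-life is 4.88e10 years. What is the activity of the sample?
A = λN = 7.414e7 decays/year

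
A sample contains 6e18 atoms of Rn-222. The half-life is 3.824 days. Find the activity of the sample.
A = λN = 1.088e18 decays/day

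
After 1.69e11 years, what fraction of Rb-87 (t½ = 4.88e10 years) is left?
N/N₀ = (1/2)^(t/t½) = 0.09068 = 9.07%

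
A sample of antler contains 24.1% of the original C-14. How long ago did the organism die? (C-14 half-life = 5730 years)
Age = t½ × log₂(1/ratio) = 11760 years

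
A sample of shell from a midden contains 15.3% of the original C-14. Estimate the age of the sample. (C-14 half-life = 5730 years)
Age = t½ × log₂(1/ratio) = 15520 years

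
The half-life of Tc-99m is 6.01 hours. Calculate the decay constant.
λ = ln(2)/t½ = 0.1153 hour⁻¹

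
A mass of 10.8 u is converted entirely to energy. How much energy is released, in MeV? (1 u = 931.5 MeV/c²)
E = mc² = 10060 MeV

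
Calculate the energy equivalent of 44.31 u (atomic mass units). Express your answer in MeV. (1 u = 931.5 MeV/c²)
E = mc² = 41270 MeV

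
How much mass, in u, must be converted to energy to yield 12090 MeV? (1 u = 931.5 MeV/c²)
m = E/c² = 12.98 u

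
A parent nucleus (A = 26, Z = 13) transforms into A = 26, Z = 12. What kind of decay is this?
ΔA = 0, ΔZ = -1 ⇒ beta-plus decay (β⁺) or electron capture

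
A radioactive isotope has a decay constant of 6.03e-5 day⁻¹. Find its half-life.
t½ = ln(2)/λ = 11490 days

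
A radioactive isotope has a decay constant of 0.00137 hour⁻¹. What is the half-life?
t½ = ln(2)/λ = 505.9 hours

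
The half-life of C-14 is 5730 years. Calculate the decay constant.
λ = ln(2)/t½ = 1.21e-4 year⁻¹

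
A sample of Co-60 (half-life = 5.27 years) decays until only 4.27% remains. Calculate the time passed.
t = t½ × log₂(N₀/N) = 23.98 years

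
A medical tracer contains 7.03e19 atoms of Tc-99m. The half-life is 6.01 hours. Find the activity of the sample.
A = λN = 8.108e18 decays/hour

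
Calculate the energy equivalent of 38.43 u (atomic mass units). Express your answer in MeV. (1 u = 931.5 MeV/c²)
E = mc² = 35800 MeV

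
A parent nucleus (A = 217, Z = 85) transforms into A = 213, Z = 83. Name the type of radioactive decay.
ΔA = -4, ΔZ = -2 ⇒ alpha decay (α)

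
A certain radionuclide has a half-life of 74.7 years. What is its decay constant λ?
λ = ln(2)/t½ = 0.009279 year⁻¹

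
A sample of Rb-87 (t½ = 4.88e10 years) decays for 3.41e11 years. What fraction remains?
N/N₀ = (1/2)^(t/t½) = 0.007879 = 0.788%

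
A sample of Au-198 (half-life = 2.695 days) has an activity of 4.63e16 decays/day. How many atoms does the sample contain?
N = A/λ = 1.8e17 atoms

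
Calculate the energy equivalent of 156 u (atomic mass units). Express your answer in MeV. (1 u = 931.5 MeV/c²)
E = mc² = 1.453e5 MeV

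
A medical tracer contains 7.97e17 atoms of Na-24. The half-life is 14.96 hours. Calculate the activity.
A = λN = 3.693e16 decays/hour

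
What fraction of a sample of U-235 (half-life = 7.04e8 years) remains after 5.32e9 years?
N/N₀ = (1/2)^(t/t½) = 0.005311 = 0.531%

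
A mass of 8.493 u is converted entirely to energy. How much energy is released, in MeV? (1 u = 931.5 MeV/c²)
E = mc² = 7911 MeV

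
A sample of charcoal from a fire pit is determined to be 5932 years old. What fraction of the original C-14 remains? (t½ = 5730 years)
N/N₀ = (1/2)^(t/t½) = 0.4879 = 48.8%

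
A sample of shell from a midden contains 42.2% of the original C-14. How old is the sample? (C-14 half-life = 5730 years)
Age = t½ × log₂(1/ratio) = 7132 years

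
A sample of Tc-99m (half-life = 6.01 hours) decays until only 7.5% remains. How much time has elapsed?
t = t½ × log₂(N₀/N) = 22.46 hours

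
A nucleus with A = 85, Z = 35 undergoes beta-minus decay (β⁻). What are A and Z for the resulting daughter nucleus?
Daughter: A = 85, Z = 36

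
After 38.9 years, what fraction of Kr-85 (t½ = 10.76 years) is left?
N/N₀ = (1/2)^(t/t½) = 0.0816 = 8.16%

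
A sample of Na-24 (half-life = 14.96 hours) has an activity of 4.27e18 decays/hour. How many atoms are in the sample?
N = A/λ = 9.216e19 atoms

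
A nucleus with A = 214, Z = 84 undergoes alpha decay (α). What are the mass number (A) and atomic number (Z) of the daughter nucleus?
Daughter: A = 210, Z = 82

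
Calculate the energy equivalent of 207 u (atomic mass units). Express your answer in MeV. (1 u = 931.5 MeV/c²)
E = mc² = 1.928e5 MeV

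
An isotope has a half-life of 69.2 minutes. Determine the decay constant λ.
λ = ln(2)/t½ = 0.01002 minute⁻¹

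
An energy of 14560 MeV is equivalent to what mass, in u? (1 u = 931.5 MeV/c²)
m = E/c² = 15.63 u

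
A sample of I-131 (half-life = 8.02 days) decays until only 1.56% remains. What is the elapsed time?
t = t½ × log₂(N₀/N) = 48.14 days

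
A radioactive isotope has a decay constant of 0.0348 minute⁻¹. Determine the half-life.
t½ = ln(2)/λ = 19.92 minutes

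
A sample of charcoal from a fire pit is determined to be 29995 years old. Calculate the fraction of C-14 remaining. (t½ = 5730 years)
N/N₀ = (1/2)^(t/t½) = 0.02656 = 2.66%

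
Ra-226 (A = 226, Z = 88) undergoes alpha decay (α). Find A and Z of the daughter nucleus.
Daughter: A = 222, Z = 86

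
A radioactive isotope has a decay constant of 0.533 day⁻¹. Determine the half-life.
t½ = ln(2)/λ = 1.3 days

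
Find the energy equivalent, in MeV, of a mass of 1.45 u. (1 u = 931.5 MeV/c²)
E = mc² = 1351 MeV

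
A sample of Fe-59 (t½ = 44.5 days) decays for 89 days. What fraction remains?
N/N₀ = (1/2)^(t/t½) = 0.25 = 25%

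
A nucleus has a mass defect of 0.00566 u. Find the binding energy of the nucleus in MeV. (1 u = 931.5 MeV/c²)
B.E. = Δm × 931.5 = 5.272 MeV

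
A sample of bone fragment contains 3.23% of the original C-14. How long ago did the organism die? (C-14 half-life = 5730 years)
Age = t½ × log₂(1/ratio) = 28380 years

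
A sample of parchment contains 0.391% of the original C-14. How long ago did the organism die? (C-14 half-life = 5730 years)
Age = t½ × log₂(1/ratio) = 45830 years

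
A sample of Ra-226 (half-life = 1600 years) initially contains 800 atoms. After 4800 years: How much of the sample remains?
N = N₀(1/2)^(t/t½) = 100 atoms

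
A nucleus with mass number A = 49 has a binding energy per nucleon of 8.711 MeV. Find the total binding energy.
B.E. = 8.711 × 49 = 426.8 MeV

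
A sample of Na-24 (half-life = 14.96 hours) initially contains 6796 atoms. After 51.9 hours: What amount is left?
N = N₀(1/2)^(t/t½) = 613.6 atoms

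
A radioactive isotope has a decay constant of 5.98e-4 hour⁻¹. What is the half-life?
t½ = ln(2)/λ = 1159 hours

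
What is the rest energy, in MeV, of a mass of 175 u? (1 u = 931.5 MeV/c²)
E = mc² = 1.63e5 MeV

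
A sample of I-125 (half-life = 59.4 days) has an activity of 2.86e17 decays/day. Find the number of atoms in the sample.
N = A/λ = 2.451e19 atoms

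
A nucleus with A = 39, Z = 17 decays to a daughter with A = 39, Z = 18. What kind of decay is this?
ΔA = 0, ΔZ = +1 ⇒ beta-minus decay (β⁻)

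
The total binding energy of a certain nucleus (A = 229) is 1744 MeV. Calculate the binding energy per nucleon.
B.E./A = 1744/229 = 7.616 MeV/nucleon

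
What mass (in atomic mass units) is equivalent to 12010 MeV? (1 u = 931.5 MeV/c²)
m = E/c² = 12.89 u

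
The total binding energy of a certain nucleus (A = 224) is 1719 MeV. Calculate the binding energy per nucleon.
B.E./A = 1719/224 = 7.674 MeV/nucleon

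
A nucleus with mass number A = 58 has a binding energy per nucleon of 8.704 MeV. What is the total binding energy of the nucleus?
B.E. = 8.704 × 58 = 504.8 MeV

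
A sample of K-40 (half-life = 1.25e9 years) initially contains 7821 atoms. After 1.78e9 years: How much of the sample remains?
N = N₀(1/2)^(t/t½) = 2915 atoms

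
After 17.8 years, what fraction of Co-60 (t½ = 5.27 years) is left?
N/N₀ = (1/2)^(t/t½) = 0.09621 = 9.62%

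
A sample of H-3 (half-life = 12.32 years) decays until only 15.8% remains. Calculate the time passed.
t = t½ × log₂(N₀/N) = 32.8 years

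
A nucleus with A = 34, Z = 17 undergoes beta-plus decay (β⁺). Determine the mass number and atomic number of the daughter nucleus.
Daughter: A = 34, Z = 16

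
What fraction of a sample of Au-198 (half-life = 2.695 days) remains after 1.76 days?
N/N₀ = (1/2)^(t/t½) = 0.6359 = 63.6%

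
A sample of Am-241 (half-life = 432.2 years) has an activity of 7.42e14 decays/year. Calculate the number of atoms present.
N = A/λ = 4.627e17 atoms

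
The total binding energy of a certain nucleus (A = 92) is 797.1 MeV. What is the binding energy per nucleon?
B.E./A = 797.1/92 = 8.664 MeV/nucleon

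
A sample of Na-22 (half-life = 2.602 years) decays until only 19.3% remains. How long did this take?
t = t½ × log₂(N₀/N) = 6.175 years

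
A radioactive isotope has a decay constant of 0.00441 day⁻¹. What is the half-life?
t½ = ln(2)/λ = 157.2 days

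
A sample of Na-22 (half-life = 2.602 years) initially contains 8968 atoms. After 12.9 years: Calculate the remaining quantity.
N = N₀(1/2)^(t/t½) = 288.6 atoms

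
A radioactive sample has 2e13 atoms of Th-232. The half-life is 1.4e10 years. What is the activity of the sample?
A = λN = 990.2 decays/year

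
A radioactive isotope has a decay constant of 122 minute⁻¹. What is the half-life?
t½ = ln(2)/λ = 0.005682 minutes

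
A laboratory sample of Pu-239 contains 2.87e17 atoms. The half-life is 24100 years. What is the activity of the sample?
A = λN = 8.254e12 decays/year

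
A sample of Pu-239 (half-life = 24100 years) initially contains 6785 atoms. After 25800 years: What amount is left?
N = N₀(1/2)^(t/t½) = 3231 atoms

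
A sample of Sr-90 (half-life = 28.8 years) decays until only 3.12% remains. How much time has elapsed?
t = t½ × log₂(N₀/N) = 144.1 years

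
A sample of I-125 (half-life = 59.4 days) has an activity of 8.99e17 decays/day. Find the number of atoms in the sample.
N = A/λ = 7.704e19 atoms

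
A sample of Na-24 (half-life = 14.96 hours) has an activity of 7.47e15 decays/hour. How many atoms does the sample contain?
N = A/λ = 1.612e17 atoms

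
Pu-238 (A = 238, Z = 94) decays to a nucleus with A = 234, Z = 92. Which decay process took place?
ΔA = -4, ΔZ = -2 ⇒ alpha decay (α)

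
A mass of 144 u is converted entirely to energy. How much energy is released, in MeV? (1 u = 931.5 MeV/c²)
E = mc² = 1.341e5 MeV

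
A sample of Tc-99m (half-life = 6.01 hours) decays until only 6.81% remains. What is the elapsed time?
t = t½ × log₂(N₀/N) = 23.3 hours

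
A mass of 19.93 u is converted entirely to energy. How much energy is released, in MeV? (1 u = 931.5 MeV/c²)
E = mc² = 18560 MeV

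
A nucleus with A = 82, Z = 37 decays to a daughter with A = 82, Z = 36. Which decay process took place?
ΔA = 0, ΔZ = -1 ⇒ beta-plus decay (β⁺) or electron capture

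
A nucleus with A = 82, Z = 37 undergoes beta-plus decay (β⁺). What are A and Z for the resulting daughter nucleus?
Daughter: A = 82, Z = 36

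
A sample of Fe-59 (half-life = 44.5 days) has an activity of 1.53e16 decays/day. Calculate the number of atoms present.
N = A/λ = 9.823e17 atoms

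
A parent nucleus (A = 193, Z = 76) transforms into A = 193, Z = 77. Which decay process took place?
ΔA = 0, ΔZ = +1 ⇒ beta-minus decay (β⁻)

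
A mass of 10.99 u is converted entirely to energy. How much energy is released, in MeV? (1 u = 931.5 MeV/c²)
E = mc² = 10240 MeV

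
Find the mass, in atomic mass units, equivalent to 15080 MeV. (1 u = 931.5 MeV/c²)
m = E/c² = 16.19 u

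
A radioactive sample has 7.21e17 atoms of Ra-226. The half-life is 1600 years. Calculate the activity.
A = λN = 3.123e14 decays/year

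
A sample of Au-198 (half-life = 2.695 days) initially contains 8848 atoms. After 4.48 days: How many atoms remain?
N = N₀(1/2)^(t/t½) = 2795 atoms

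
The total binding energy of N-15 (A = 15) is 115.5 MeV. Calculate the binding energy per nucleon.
B.E./A = 115.5/15 = 7.7 MeV/nucleon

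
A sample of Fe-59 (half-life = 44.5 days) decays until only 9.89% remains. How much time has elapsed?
t = t½ × log₂(N₀/N) = 148.5 days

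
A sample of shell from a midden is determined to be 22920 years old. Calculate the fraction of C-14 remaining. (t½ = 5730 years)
N/N₀ = (1/2)^(t/t½) = 0.0625 = 6.25%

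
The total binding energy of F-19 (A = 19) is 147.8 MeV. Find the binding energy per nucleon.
B.E./A = 147.8/19 = 7.779 MeV/nucleon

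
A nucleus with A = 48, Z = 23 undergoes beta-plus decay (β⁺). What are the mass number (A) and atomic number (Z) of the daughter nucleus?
Daughter: A = 48, Z = 22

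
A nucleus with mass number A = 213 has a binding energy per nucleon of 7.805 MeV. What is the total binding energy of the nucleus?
B.E. = 7.805 × 213 = 1662 MeV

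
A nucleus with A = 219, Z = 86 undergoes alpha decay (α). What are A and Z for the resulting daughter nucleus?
Daughter: A = 215, Z = 84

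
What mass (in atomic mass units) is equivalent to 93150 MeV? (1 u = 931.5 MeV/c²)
m = E/c² = 100 u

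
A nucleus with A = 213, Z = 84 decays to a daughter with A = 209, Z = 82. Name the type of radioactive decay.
ΔA = -4, ΔZ = -2 ⇒ alpha decay (α)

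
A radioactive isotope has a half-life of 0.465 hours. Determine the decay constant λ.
λ = ln(2)/t½ = 1.491 hour⁻¹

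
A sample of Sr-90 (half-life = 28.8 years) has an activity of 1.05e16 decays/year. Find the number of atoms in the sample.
N = A/λ = 4.363e17 atoms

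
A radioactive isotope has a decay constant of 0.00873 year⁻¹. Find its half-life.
t½ = ln(2)/λ = 79.4 years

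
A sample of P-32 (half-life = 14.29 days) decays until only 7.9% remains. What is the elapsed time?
t = t½ × log₂(N₀/N) = 52.33 days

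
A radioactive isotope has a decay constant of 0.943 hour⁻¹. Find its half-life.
t½ = ln(2)/λ = 0.735 hours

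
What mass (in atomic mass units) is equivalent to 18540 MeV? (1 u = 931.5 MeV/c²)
m = E/c² = 19.9 u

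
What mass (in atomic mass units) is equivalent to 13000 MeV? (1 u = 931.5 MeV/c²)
m = E/c² = 13.96 u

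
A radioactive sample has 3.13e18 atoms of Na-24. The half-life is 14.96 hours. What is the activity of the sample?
A = λN = 1.45e17 decays/hour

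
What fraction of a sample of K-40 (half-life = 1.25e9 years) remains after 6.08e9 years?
N/N₀ = (1/2)^(t/t½) = 0.03434 = 3.43%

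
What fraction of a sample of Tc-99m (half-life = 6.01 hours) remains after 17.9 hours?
N/N₀ = (1/2)^(t/t½) = 0.1269 = 12.7%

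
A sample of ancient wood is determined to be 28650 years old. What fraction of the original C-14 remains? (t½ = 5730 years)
N/N₀ = (1/2)^(t/t½) = 0.03125 = 3.12%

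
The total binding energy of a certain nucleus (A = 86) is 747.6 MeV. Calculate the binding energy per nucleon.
B.E./A = 747.6/86 = 8.693 MeV/nucleon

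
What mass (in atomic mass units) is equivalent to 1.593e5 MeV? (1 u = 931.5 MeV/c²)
m = E/c² = 171 u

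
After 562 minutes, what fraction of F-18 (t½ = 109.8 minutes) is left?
N/N₀ = (1/2)^(t/t½) = 0.02879 = 2.88%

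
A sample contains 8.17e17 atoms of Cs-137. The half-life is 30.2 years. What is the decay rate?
A = λN = 1.875e16 decays/year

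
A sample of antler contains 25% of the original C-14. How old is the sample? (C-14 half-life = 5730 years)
Age = t½ × log₂(1/ratio) = 11460 years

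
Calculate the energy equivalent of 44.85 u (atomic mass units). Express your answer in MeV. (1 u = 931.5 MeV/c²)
E = mc² = 41780 MeV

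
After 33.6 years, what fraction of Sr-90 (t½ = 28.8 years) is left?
N/N₀ = (1/2)^(t/t½) = 0.4454 = 44.5%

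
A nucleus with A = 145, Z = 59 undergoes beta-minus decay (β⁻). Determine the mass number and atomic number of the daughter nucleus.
Daughter: A = 145, Z = 60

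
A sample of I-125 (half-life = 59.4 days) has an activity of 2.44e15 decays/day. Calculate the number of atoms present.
N = A/λ = 2.091e17 atoms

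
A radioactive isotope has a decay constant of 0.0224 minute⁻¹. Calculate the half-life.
t½ = ln(2)/λ = 30.94 minutes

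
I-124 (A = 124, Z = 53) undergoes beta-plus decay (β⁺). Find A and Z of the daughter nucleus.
Daughter: A = 124, Z = 52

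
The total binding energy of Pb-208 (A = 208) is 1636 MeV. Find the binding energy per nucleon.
B.E./A = 1636/208 = 7.865 MeV/nucleon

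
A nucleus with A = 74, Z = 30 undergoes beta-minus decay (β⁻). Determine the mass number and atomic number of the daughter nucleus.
Daughter: A = 74, Z = 31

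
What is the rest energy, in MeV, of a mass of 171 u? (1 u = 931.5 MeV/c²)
E = mc² = 1.593e5 MeV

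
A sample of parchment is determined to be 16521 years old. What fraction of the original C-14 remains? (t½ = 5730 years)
N/N₀ = (1/2)^(t/t½) = 0.1355 = 13.6%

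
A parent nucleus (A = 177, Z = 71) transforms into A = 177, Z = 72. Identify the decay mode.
ΔA = 0, ΔZ = +1 ⇒ beta-minus decay (β⁻)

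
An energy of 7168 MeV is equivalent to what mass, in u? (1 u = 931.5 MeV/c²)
m = E/c² = 7.695 u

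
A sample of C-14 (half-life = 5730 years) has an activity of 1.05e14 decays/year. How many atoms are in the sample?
N = A/λ = 8.68e17 atoms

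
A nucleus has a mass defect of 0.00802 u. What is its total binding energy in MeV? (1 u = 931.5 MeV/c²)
B.E. = Δm × 931.5 = 7.471 MeV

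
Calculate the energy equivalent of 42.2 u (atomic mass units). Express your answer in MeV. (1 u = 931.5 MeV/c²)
E = mc² = 39310 MeV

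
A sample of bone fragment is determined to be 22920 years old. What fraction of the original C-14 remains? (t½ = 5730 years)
N/N₀ = (1/2)^(t/t½) = 0.0625 = 6.25%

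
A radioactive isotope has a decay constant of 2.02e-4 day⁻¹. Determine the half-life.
t½ = ln(2)/λ = 3431 days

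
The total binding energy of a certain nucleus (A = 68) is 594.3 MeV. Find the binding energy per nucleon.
B.E./A = 594.3/68 = 8.74 MeV/nucleon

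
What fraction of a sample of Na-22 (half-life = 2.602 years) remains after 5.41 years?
N/N₀ = (1/2)^(t/t½) = 0.2367 = 23.7%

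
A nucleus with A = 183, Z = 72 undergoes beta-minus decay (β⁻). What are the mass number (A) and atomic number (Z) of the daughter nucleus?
Daughter: A = 183, Z = 73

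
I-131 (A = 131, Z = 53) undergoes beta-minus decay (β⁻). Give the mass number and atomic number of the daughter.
Daughter: A = 131, Z = 54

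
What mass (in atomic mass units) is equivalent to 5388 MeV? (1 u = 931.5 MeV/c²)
m = E/c² = 5.784 u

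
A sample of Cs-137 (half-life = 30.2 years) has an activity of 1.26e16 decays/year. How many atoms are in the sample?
N = A/λ = 5.49e17 atoms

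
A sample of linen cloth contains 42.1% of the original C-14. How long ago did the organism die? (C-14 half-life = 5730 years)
Age = t½ × log₂(1/ratio) = 7152 years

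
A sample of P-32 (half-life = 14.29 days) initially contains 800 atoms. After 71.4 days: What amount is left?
N = N₀(1/2)^(t/t½) = 25.06 atoms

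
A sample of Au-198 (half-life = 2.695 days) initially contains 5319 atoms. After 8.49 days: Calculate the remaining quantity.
N = N₀(1/2)^(t/t½) = 599.1 atoms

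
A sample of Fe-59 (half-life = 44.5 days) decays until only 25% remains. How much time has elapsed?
t = t½ × log₂(N₀/N) = 89 days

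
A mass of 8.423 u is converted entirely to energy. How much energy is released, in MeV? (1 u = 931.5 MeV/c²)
E = mc² = 7846 MeV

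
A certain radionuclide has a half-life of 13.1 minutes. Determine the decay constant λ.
λ = ln(2)/t½ = 0.05291 minute⁻¹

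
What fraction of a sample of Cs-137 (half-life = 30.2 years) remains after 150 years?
N/N₀ = (1/2)^(t/t½) = 0.03198 = 3.2%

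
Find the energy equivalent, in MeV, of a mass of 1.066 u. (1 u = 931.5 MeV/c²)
E = mc² = 993 MeV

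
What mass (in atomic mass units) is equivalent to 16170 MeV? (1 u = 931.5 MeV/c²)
m = E/c² = 17.36 u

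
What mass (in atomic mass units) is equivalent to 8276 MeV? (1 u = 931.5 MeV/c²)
m = E/c² = 8.885 u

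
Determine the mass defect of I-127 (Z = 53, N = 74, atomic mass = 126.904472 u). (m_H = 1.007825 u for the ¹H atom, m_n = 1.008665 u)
Δm = Z·m_H + N·m_n − M = 1.151 u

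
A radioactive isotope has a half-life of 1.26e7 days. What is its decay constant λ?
λ = ln(2)/t½ = 5.501e-8 day⁻¹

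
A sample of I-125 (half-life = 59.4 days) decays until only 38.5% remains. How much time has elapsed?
t = t½ × log₂(N₀/N) = 81.8 days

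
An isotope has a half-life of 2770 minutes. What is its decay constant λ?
λ = ln(2)/t½ = 2.502e-4 minute⁻¹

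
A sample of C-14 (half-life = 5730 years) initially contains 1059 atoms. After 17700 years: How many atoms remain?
N = N₀(1/2)^(t/t½) = 124.5 atoms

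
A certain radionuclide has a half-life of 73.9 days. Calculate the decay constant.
λ = ln(2)/t½ = 0.00938 day⁻¹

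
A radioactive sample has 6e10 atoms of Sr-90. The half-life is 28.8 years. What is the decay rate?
A = λN = 1.444e9 decays/year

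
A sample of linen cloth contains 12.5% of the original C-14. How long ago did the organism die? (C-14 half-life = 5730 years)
Age = t½ × log₂(1/ratio) = 17190 years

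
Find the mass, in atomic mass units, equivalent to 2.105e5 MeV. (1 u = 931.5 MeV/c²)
m = E/c² = 226 u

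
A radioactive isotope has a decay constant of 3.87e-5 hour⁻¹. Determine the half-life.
t½ = ln(2)/λ = 17910 hours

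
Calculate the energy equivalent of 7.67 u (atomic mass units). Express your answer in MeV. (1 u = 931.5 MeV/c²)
E = mc² = 7145 MeV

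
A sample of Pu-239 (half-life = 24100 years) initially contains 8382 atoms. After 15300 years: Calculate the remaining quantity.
N = N₀(1/2)^(t/t½) = 5398 atoms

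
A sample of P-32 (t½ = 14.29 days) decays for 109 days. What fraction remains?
N/N₀ = (1/2)^(t/t½) = 0.005056 = 0.506%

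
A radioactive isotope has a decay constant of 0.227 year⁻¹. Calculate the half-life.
t½ = ln(2)/λ = 3.054 years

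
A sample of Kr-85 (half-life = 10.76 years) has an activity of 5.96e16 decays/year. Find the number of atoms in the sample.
N = A/λ = 9.252e17 atoms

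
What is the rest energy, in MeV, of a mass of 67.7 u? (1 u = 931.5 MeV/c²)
E = mc² = 63060 MeV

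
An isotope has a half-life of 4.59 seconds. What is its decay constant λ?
λ = ln(2)/t½ = 0.151 second⁻¹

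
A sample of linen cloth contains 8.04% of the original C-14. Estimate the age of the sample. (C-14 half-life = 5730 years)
Age = t½ × log₂(1/ratio) = 20840 years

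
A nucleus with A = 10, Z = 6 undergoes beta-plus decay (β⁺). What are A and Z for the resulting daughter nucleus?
Daughter: A = 10, Z = 5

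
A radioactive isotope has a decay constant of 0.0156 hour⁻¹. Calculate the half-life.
t½ = ln(2)/λ = 44.43 hours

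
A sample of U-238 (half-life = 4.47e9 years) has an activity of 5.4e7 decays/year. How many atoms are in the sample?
N = A/λ = 3.482e17 atoms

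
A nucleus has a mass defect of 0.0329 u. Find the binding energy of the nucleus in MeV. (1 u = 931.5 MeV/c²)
B.E. = Δm × 931.5 = 30.65 MeV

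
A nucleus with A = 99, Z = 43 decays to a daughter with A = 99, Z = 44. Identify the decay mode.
ΔA = 0, ΔZ = +1 ⇒ beta-minus decay (β⁻)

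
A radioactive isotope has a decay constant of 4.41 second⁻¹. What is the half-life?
t½ = ln(2)/λ = 0.1572 seconds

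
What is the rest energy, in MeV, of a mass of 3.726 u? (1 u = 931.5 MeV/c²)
E = mc² = 3471 MeV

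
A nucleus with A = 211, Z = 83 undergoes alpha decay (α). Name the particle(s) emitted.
α particle = ⁴₂He (2 protons + 2 neutrons)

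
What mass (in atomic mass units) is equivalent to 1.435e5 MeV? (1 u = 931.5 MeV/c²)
m = E/c² = 154.1 u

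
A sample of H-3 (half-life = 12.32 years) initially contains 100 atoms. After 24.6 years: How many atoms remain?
N = N₀(1/2)^(t/t½) = 25.06 atoms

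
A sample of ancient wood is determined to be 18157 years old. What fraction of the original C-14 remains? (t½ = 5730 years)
N/N₀ = (1/2)^(t/t½) = 0.1112 = 11.1%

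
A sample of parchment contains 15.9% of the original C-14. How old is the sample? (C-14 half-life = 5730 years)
Age = t½ × log₂(1/ratio) = 15200 years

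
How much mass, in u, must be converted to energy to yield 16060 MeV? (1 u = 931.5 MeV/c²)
m = E/c² = 17.24 u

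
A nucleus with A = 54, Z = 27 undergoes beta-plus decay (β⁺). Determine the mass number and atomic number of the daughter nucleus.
Daughter: A = 54, Z = 26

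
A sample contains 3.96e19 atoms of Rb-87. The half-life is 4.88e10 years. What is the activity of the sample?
A = λN = 5.625e8 decays/year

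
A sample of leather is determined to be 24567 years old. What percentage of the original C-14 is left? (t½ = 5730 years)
N/N₀ = (1/2)^(t/t½) = 0.05121 = 5.12%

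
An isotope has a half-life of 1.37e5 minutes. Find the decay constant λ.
λ = ln(2)/t½ = 5.059e-6 minute⁻¹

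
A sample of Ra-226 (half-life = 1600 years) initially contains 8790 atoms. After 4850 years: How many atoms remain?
N = N₀(1/2)^(t/t½) = 1075 atoms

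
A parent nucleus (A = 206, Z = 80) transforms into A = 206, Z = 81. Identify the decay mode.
ΔA = 0, ΔZ = +1 ⇒ beta-minus decay (β⁻)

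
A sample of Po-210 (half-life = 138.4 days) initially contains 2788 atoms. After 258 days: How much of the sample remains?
N = N₀(1/2)^(t/t½) = 765.8 atoms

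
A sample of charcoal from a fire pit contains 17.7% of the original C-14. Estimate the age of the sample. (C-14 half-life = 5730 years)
Age = t½ × log₂(1/ratio) = 14310 years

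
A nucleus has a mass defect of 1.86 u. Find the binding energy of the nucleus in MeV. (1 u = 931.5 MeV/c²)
B.E. = Δm × 931.5 = 1733 MeV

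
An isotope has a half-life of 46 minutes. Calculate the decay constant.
λ = ln(2)/t½ = 0.01507 minute⁻¹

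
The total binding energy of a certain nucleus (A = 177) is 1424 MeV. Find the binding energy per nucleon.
B.E./A = 1424/177 = 8.045 MeV/nucleon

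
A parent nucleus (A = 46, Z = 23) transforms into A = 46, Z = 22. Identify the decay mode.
ΔA = 0, ΔZ = -1 ⇒ beta-plus decay (β⁺) or electron capture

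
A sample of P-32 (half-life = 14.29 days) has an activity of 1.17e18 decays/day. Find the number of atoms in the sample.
N = A/λ = 2.412e19 atoms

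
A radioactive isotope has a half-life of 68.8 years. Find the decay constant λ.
λ = ln(2)/t½ = 0.01007 year⁻¹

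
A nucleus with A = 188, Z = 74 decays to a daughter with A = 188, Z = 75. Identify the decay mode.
ΔA = 0, ΔZ = +1 ⇒ beta-minus decay (β⁻)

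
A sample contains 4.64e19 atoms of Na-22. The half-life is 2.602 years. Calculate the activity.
A = λN = 1.236e19 decays/year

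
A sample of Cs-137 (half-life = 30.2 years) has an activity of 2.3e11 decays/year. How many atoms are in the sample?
N = A/λ = 1.002e13 atoms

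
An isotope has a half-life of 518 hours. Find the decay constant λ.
λ = ln(2)/t½ = 0.001338 hour⁻¹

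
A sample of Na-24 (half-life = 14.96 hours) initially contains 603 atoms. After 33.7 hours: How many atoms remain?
N = N₀(1/2)^(t/t½) = 126.5 atoms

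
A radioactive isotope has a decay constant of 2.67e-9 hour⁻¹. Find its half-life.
t½ = ln(2)/λ = 2.596e8 hours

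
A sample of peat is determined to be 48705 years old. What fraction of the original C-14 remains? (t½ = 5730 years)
N/N₀ = (1/2)^(t/t½) = 0.002762 = 0.276%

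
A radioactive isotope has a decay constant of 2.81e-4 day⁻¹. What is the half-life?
t½ = ln(2)/λ = 2467 days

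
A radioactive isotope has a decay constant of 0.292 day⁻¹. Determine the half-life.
t½ = ln(2)/λ = 2.374 days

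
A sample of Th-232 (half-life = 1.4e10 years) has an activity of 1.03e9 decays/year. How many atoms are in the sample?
N = A/λ = 2.08e19 atoms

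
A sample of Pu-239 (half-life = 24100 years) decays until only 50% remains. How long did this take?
t = t½ × log₂(N₀/N) = 24100 years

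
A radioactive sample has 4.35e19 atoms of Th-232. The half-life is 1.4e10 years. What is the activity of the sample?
A = λN = 2.154e9 decays/year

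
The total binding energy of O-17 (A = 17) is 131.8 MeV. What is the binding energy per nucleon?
B.E./A = 131.8/17 = 7.753 MeV/nucleon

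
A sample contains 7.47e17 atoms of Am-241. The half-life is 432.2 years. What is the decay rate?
A = λN = 1.198e15 decays/year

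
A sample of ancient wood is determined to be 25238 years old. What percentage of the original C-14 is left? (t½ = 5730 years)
N/N₀ = (1/2)^(t/t½) = 0.04722 = 4.72%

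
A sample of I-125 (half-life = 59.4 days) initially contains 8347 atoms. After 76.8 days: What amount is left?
N = N₀(1/2)^(t/t½) = 3407 atoms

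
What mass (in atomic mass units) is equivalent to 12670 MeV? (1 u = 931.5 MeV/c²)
m = E/c² = 13.6 u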